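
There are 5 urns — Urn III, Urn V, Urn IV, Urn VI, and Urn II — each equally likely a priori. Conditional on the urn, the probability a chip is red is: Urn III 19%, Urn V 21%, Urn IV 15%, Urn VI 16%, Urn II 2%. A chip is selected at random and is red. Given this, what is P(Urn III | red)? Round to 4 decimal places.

0.2603

Since the prior is uniform, the posterior is proportional to the likelihood:
  Urn III: 0.19
  Urn V: 0.21
  Urn IV: 0.15
  Urn VI: 0.16
  Urn II: 0.02
Normalizing constant = 0.73.
P(Urn III | evidence) = 0.19 / 0.73 ≈ 0.2603.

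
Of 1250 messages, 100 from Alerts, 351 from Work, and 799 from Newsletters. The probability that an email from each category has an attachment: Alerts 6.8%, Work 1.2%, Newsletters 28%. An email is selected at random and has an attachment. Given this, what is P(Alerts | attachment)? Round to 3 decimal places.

Compute prior × likelihood for every hypothesis:
  Alerts: 0.08 × 0.068 = 0.00544
  Work: 0.2808 × 0.012 = 0.0033696
  Newsletters: 0.6392 × 0.28 = 0.178976
Total = 0.1877856.
P(Alerts | evidence) = 0.00544 / 0.1877856 ≈ 0.029.

0.029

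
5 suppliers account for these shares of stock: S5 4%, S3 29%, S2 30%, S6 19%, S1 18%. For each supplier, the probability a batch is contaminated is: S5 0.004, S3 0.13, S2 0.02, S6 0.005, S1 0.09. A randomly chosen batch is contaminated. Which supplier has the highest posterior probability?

Prior × likelihood for each hypothesis:
  S5: 0.04 × 0.004 = 0.00016
  S3: 0.29 × 0.13 = 0.0377
  S2: 0.3 × 0.02 = 0.006
  S6: 0.19 × 0.005 = 0.00095
  S1: 0.18 × 0.09 = 0.0162
Total = 0.06101.
Largest term belongs to S3, so S3 is most probable.

S3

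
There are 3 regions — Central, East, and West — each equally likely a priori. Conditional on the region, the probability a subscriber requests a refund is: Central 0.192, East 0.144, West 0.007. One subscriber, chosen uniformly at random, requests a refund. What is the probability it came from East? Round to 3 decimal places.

0.420

Since the prior is uniform, the posterior is proportional to the likelihood:
  Central: 0.192
  East: 0.144
  West: 0.007
Normalizing constant = 0.343.
P(East | evidence) = 0.144 / 0.343 ≈ 0.420.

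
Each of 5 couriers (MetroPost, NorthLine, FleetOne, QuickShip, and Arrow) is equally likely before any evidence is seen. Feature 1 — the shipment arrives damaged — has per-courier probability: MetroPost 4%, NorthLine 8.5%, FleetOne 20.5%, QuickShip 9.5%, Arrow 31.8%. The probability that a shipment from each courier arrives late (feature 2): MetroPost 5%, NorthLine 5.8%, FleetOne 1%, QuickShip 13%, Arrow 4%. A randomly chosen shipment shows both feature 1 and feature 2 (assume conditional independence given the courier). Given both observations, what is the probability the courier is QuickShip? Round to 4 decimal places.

0.3627

With a uniform prior (1/5 each), posterior ∝ likelihood:
  MetroPost: 0.04 × 0.05 = 0.002
  NorthLine: 0.085 × 0.058 = 0.00493
  FleetOne: 0.205 × 0.01 = 0.00205
  QuickShip: 0.095 × 0.13 = 0.01235
  Arrow: 0.318 × 0.04 = 0.01272
Total = 0.03405.
P(QuickShip | evidence) = 0.01235 / 0.03405 ≈ 0.3627.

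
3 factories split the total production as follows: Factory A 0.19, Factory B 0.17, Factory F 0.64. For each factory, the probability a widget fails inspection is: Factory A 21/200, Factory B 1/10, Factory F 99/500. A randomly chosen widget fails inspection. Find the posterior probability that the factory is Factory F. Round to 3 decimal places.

By Bayes' rule, posterior ∝ prior × likelihood:
  Factory A: 0.19 × 0.105 = 0.01995
  Factory B: 0.17 × 0.1 = 0.017
  Factory F: 0.64 × 0.198 = 0.12672
Total = 0.16367.
P(Factory F | evidence) = 0.12672 / 0.16367 ≈ 0.774.

0.774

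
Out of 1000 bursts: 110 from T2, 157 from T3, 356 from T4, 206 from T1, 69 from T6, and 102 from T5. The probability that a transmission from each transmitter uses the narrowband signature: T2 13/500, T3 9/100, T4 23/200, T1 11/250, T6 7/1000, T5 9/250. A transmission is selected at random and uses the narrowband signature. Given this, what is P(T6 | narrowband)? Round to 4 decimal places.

0.0068

Compute prior × likelihood for every hypothesis:
  T2: 0.11 × 0.026 = 0.00286
  T3: 0.157 × 0.09 = 0.01413
  T4: 0.356 × 0.115 = 0.04094
  T1: 0.206 × 0.044 = 0.009064
  T6: 0.069 × 0.007 = 0.000483
  T5: 0.102 × 0.036 = 0.003672
Total = 0.071149.
P(T6 | evidence) = 0.000483 / 0.071149 ≈ 0.0068.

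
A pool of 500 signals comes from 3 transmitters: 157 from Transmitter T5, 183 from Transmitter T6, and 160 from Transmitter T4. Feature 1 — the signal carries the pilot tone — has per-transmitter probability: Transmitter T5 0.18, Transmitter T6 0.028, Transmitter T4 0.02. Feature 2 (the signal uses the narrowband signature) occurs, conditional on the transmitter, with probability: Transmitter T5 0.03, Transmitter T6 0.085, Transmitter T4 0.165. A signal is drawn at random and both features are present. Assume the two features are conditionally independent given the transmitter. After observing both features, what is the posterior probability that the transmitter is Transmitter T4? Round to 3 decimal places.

Unnormalized posteriors (prior × likelihood):
  Transmitter T5: 0.314 × 0.18 × 0.03 = 0.0016956
  Transmitter T6: 0.366 × 0.028 × 0.085 = 0.00087108
  Transmitter T4: 0.32 × 0.02 × 0.165 = 0.001056
Total = 0.00362268.
P(Transmitter T4 | evidence) = 0.001056 / 0.00362268 ≈ 0.291.

0.291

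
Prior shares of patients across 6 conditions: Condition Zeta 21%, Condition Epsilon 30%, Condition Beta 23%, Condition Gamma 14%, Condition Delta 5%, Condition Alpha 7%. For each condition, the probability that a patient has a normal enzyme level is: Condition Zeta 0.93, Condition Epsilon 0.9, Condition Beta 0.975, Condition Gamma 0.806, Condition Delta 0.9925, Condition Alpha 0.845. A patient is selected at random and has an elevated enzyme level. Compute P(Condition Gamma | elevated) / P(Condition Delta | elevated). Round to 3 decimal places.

Taking complements, P(elevated | each) = Condition Zeta 0.07, Condition Epsilon 0.1, Condition Beta 0.025, Condition Gamma 0.194, Condition Delta 0.0075, Condition Alpha 0.155.
Compute prior × likelihood for every hypothesis:
  Condition Zeta: 0.21 × 0.07 = 0.0147
  Condition Epsilon: 0.3 × 0.1 = 0.03
  Condition Beta: 0.23 × 0.025 = 0.00575
  Condition Gamma: 0.14 × 0.194 = 0.02716
  Condition Delta: 0.05 × 0.0075 = 0.000375
  Condition Alpha: 0.07 × 0.155 = 0.01085
Sum = 0.088835.
The ratio is 0.02716 / 0.000375 (the normalizer cancels) = 72.427.

72.427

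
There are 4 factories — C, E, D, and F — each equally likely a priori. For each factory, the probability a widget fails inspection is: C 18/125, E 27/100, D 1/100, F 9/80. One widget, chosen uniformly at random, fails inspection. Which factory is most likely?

With a uniform prior (1/4 each), posterior ∝ likelihood:
  C: 0.144
  E: 0.27
  D: 0.01
  F: 0.1125
Total = 0.5365.
Largest term belongs to E, so E is most probable.

E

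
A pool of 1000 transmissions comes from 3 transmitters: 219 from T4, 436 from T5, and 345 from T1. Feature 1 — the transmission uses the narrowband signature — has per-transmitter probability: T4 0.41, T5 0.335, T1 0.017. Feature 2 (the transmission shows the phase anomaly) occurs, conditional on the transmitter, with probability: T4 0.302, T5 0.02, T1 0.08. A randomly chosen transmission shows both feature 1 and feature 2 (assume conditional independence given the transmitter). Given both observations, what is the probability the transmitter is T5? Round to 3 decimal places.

0.096

Unnormalized posteriors (prior × likelihood):
  T4: 0.219 × 0.41 × 0.302 = 0.02711658
  T5: 0.436 × 0.335 × 0.02 = 0.0029212
  T1: 0.345 × 0.017 × 0.08 = 0.0004692
Total = 0.03050698.
P(T5 | evidence) = 0.0029212 / 0.03050698 ≈ 0.096.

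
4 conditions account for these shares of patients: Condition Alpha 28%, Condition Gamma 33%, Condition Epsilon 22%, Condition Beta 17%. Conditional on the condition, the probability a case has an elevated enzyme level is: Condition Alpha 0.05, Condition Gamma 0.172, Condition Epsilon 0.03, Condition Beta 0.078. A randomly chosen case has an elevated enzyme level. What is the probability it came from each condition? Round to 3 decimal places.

Compute prior × likelihood for every hypothesis:
  Condition Alpha: 0.28 × 0.05 = 0.014
  Condition Gamma: 0.33 × 0.172 = 0.05676
  Condition Epsilon: 0.22 × 0.03 = 0.0066
  Condition Beta: 0.17 × 0.078 = 0.01326
Total = 0.09062.
P(Condition Alpha | elevated) = 0.014/0.09062 ≈ 0.154
P(Condition Gamma | elevated) = 0.05676/0.09062 ≈ 0.626
P(Condition Epsilon | elevated) = 0.0066/0.09062 ≈ 0.073
P(Condition Beta | elevated) = 0.01326/0.09062 ≈ 0.146

Condition Alpha 0.154, Condition Gamma 0.626, Condition Epsilon 0.073, Condition Beta 0.146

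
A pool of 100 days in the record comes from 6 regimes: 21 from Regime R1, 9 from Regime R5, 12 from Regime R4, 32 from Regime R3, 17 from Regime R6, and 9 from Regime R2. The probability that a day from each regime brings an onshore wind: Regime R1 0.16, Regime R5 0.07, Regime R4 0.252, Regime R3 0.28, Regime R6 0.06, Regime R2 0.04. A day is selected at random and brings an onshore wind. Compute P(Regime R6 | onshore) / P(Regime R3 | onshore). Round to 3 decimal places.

Unnormalized posteriors (prior × likelihood):
  Regime R1: 0.21 × 0.16 = 0.0336
  Regime R5: 0.09 × 0.07 = 0.0063
  Regime R4: 0.12 × 0.252 = 0.03024
  Regime R3: 0.32 × 0.28 = 0.0896
  Regime R6: 0.17 × 0.06 = 0.0102
  Regime R2: 0.09 × 0.04 = 0.0036
Sum = 0.17354.
The ratio is 0.0102 / 0.0896 (the normalizer cancels) = 0.114.

0.114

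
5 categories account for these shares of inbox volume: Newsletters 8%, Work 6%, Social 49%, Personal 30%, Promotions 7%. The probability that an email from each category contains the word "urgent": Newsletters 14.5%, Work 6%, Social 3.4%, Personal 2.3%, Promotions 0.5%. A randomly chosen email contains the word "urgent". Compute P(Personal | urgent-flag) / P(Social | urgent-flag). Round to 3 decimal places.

0.414

By Bayes' rule, posterior ∝ prior × likelihood:
  Newsletters: 0.08 × 0.145 = 0.0116
  Work: 0.06 × 0.06 = 0.0036
  Social: 0.49 × 0.034 = 0.01666
  Personal: 0.3 × 0.023 = 0.0069
  Promotions: 0.07 × 0.005 = 0.00035
Total = 0.03911.
The ratio is 0.0069 / 0.01666 (the normalizer cancels) = 0.414.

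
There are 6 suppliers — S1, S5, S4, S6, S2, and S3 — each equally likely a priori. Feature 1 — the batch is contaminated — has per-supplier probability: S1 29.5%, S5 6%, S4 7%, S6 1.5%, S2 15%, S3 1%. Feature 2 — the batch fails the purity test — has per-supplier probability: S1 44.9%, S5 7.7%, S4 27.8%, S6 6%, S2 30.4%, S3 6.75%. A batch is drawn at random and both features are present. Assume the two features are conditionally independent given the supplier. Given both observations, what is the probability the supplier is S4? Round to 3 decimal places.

Since the prior is uniform, the posterior is proportional to the likelihood:
  S1: 0.295 × 0.449 = 0.132455
  S5: 0.06 × 0.077 = 0.00462
  S4: 0.07 × 0.278 = 0.01946
  S6: 0.015 × 0.06 = 0.0009
  S2: 0.15 × 0.304 = 0.0456
  S3: 0.01 × 0.0675 = 0.000675
Sum = 0.20371.
P(S4 | evidence) = 0.01946 / 0.20371 ≈ 0.096.

0.096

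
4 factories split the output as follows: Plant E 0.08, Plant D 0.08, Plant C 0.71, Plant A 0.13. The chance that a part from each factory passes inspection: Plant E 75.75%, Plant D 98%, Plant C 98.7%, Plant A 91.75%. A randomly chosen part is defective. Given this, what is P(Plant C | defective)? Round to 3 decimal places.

Taking complements, P(defective | each) = Plant E 0.2425, Plant D 0.02, Plant C 0.013, Plant A 0.0825.
Unnormalized posteriors (prior × likelihood):
  Plant E: 0.08 × 0.2425 = 0.0194
  Plant D: 0.08 × 0.02 = 0.0016
  Plant C: 0.71 × 0.013 = 0.00923
  Plant A: 0.13 × 0.0825 = 0.010725
Total = 0.040955.
P(Plant C | evidence) = 0.00923 / 0.040955 ≈ 0.225.

0.225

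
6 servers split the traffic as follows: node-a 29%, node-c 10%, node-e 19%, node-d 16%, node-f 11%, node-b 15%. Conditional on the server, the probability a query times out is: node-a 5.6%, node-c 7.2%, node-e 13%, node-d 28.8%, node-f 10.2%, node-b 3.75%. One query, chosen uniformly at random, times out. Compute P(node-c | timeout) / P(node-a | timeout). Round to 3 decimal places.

Unnormalized posteriors (prior × likelihood):
  node-a: 0.29 × 0.056 = 0.01624
  node-c: 0.1 × 0.072 = 0.0072
  node-e: 0.19 × 0.13 = 0.0247
  node-d: 0.16 × 0.288 = 0.04608
  node-f: 0.11 × 0.102 = 0.01122
  node-b: 0.15 × 0.0375 = 0.005625
Total = 0.111065.
The ratio is 0.0072 / 0.01624 (the normalizer cancels) = 0.443.

0.443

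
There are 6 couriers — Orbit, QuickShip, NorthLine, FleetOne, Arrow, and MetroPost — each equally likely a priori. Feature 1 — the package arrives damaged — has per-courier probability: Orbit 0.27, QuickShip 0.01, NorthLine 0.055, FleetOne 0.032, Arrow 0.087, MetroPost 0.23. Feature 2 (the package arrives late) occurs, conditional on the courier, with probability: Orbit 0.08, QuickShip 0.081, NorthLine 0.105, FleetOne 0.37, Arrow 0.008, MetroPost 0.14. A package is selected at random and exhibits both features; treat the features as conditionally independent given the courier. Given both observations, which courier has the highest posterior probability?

Since the prior is uniform, the posterior is proportional to the likelihood:
  Orbit: 0.27 × 0.08 = 0.0216
  QuickShip: 0.01 × 0.081 = 0.00081
  NorthLine: 0.055 × 0.105 = 0.005775
  FleetOne: 0.032 × 0.37 = 0.01184
  Arrow: 0.087 × 0.008 = 0.000696
  MetroPost: 0.23 × 0.14 = 0.0322
Normalizing constant = 0.072921.
Largest term belongs to MetroPost, so MetroPost is most probable.

MetroPost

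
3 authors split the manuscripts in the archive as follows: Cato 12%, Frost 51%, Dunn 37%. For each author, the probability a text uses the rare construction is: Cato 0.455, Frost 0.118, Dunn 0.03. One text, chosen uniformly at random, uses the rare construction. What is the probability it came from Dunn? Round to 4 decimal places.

0.0882

Unnormalized posteriors (prior × likelihood):
  Cato: 0.12 × 0.455 = 0.0546
  Frost: 0.51 × 0.118 = 0.06018
  Dunn: 0.37 × 0.03 = 0.0111
Sum = 0.12588.
P(Dunn | evidence) = 0.0111 / 0.12588 ≈ 0.0882.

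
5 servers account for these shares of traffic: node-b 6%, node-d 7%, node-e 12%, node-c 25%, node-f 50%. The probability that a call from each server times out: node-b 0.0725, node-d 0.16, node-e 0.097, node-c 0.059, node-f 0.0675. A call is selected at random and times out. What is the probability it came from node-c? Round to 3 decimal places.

0.195

Compute prior × likelihood for every hypothesis:
  node-b: 0.06 × 0.0725 = 0.00435
  node-d: 0.07 × 0.16 = 0.0112
  node-e: 0.12 × 0.097 = 0.01164
  node-c: 0.25 × 0.059 = 0.01475
  node-f: 0.5 × 0.0675 = 0.03375
Normalizing constant = 0.07569.
P(node-c | evidence) = 0.01475 / 0.07569 ≈ 0.195.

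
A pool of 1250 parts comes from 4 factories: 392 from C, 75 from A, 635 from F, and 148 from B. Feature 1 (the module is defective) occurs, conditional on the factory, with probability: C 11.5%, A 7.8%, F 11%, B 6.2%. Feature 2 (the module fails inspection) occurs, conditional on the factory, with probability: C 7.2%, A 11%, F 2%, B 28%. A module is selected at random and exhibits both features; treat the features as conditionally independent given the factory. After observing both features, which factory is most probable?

C

Compute prior × likelihood for every hypothesis:
  C: 0.3136 × 0.115 × 0.072 = 0.002596608
  A: 0.06 × 0.078 × 0.11 = 0.0005148
  F: 0.508 × 0.11 × 0.02 = 0.0011176
  B: 0.1184 × 0.062 × 0.28 = 0.002055424
Sum = 0.006284432.
Largest term belongs to C, so C is most probable.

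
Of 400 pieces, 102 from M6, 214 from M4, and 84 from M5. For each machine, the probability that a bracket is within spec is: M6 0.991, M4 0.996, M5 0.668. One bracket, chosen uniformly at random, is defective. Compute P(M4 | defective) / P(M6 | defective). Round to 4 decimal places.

Taking complements, P(defective | each) = M6 0.009, M4 0.004, M5 0.332.
Unnormalized posteriors (prior × likelihood):
  M6: 0.255 × 0.009 = 0.002295
  M4: 0.535 × 0.004 = 0.00214
  M5: 0.21 × 0.332 = 0.06972
Total = 0.074155.
The ratio is 0.00214 / 0.002295 (the normalizer cancels) = 0.9325.

0.9325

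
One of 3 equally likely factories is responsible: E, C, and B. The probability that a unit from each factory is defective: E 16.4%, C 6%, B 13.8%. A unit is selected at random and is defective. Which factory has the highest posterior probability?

E

Since the prior is uniform, the posterior is proportional to the likelihood:
  E: 0.164
  C: 0.06
  B: 0.138
Total = 0.362.
Largest term belongs to E, so E is most probable.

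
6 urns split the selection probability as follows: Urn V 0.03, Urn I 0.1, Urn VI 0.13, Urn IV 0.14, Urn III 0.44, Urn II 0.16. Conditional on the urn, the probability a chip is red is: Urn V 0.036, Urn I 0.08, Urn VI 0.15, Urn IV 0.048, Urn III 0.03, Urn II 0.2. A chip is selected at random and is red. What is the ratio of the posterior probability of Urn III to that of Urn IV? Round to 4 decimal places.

1.9643

Compute prior × likelihood for every hypothesis:
  Urn V: 0.03 × 0.036 = 0.00108
  Urn I: 0.1 × 0.08 = 0.008
  Urn VI: 0.13 × 0.15 = 0.0195
  Urn IV: 0.14 × 0.048 = 0.00672
  Urn III: 0.44 × 0.03 = 0.0132
  Urn II: 0.16 × 0.2 = 0.032
Sum = 0.0805.
The ratio is 0.0132 / 0.00672 (the normalizer cancels) = 1.9643.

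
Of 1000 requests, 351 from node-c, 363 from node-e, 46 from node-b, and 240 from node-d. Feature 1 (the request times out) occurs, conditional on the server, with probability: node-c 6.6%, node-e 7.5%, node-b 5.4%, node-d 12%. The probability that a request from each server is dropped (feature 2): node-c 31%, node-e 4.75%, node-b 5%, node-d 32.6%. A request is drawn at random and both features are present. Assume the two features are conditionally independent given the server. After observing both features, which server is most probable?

By Bayes' rule, posterior ∝ prior × likelihood:
  node-c: 0.351 × 0.066 × 0.31 = 0.00718146
  node-e: 0.363 × 0.075 × 0.0475 = 0.0012931875
  node-b: 0.046 × 0.054 × 0.05 = 0.0001242
  node-d: 0.24 × 0.12 × 0.326 = 0.0093888
Sum = 0.0179876475.
Largest term belongs to node-d, so node-d is most probable.

node-d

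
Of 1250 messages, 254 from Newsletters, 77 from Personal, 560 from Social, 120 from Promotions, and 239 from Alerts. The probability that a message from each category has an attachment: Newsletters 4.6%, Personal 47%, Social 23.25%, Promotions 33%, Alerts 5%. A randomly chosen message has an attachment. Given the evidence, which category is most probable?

By Bayes' rule, posterior ∝ prior × likelihood:
  Newsletters: 0.2032 × 0.046 = 0.0093472
  Personal: 0.0616 × 0.47 = 0.028952
  Social: 0.448 × 0.2325 = 0.10416
  Promotions: 0.096 × 0.33 = 0.03168
  Alerts: 0.1912 × 0.05 = 0.00956
Sum = 0.1836992.
Largest term belongs to Social, so Social is most probable.

Social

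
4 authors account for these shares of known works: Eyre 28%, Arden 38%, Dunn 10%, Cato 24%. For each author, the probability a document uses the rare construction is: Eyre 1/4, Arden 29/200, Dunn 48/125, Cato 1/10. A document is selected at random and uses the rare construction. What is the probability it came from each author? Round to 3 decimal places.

Eyre 0.373, Arden 0.294, Dunn 0.205, Cato 0.128

Compute prior × likelihood for every hypothesis:
  Eyre: 0.28 × 0.25 = 0.07
  Arden: 0.38 × 0.145 = 0.0551
  Dunn: 0.1 × 0.384 = 0.0384
  Cato: 0.24 × 0.1 = 0.024
Total = 0.1875.
P(Eyre | rare-form) = 0.07/0.1875 ≈ 0.373
P(Arden | rare-form) = 0.0551/0.1875 ≈ 0.294
P(Dunn | rare-form) = 0.0384/0.1875 ≈ 0.205
P(Cato | rare-form) = 0.024/0.1875 ≈ 0.128
(Check: 0.373+0.294+0.205+0.128 = 1.000.)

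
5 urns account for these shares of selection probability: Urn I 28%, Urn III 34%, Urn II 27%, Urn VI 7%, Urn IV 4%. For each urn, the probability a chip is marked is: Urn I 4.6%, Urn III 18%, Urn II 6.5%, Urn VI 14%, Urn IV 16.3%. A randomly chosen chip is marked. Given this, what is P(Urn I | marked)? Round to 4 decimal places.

By Bayes' rule, posterior ∝ prior × likelihood:
  Urn I: 0.28 × 0.046 = 0.01288
  Urn III: 0.34 × 0.18 = 0.0612
  Urn II: 0.27 × 0.065 = 0.01755
  Urn VI: 0.07 × 0.14 = 0.0098
  Urn IV: 0.04 × 0.163 = 0.00652
Sum = 0.10795.
P(Urn I | evidence) = 0.01288 / 0.10795 ≈ 0.1193.

0.1193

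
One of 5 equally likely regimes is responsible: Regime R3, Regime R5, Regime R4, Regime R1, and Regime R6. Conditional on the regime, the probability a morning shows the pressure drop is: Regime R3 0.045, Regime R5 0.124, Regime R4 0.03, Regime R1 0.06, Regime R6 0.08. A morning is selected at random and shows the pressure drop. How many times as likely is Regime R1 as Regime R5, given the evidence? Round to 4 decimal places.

0.4839

With a uniform prior (1/5 each), posterior ∝ likelihood:
  Regime R3: 0.045
  Regime R5: 0.124
  Regime R4: 0.03
  Regime R1: 0.06
  Regime R6: 0.08
Total = 0.339.
The ratio is 0.06 / 0.124 (the normalizer cancels) = 0.4839.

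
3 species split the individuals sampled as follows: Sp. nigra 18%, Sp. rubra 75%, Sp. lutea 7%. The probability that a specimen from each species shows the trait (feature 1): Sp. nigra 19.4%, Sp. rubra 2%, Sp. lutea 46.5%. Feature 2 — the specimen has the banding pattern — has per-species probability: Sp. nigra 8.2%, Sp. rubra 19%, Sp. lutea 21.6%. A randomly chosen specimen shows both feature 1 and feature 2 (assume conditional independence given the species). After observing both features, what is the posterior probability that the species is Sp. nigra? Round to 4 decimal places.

Prior × likelihood for each hypothesis:
  Sp. nigra: 0.18 × 0.194 × 0.082 = 0.00286344
  Sp. rubra: 0.75 × 0.02 × 0.19 = 0.00285
  Sp. lutea: 0.07 × 0.465 × 0.216 = 0.0070308
Sum = 0.01274424.
P(Sp. nigra | evidence) = 0.00286344 / 0.01274424 ≈ 0.2247.

0.2247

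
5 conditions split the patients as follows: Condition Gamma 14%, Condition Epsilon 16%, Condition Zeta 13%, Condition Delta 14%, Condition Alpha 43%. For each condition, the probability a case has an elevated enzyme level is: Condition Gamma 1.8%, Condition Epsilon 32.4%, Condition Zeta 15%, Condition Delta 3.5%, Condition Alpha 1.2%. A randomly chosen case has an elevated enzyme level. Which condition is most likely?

Condition Epsilon

Prior × likelihood for each hypothesis:
  Condition Gamma: 0.14 × 0.018 = 0.00252
  Condition Epsilon: 0.16 × 0.324 = 0.05184
  Condition Zeta: 0.13 × 0.15 = 0.0195
  Condition Delta: 0.14 × 0.035 = 0.0049
  Condition Alpha: 0.43 × 0.012 = 0.00516
Normalizing constant = 0.08392.
Largest term belongs to Condition Epsilon, so Condition Epsilon is most probable.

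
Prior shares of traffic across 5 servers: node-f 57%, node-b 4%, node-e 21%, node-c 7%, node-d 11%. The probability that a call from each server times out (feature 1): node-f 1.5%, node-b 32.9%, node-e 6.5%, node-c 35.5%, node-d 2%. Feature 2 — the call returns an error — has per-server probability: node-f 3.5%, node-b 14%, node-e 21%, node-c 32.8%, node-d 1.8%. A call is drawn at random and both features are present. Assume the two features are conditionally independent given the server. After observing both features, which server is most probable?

node-c

By Bayes' rule, posterior ∝ prior × likelihood:
  node-f: 0.57 × 0.015 × 0.035 = 0.00029925
  node-b: 0.04 × 0.329 × 0.14 = 0.0018424
  node-e: 0.21 × 0.065 × 0.21 = 0.0028665
  node-c: 0.07 × 0.355 × 0.328 = 0.0081508
  node-d: 0.11 × 0.02 × 0.018 = 0.0000396
Normalizing constant = 0.01319855.
Largest term belongs to node-c, so node-c is most probable.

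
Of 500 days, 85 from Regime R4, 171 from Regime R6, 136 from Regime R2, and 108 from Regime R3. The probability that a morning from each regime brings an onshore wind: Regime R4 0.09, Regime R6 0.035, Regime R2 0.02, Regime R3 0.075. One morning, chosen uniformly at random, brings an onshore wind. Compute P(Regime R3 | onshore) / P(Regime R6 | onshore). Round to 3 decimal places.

Compute prior × likelihood for every hypothesis:
  Regime R4: 0.17 × 0.09 = 0.0153
  Regime R6: 0.342 × 0.035 = 0.01197
  Regime R2: 0.272 × 0.02 = 0.00544
  Regime R3: 0.216 × 0.075 = 0.0162
Normalizing constant = 0.04891.
The ratio is 0.0162 / 0.01197 (the normalizer cancels) = 1.353.

1.353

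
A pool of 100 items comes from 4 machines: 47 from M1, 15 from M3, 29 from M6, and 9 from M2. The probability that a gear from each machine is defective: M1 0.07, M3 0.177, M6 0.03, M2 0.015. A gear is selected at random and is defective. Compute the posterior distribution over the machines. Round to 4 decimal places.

M1 0.4734, M3 0.3820, M6 0.1252, M2 0.0194

Unnormalized posteriors (prior × likelihood):
  M1: 0.47 × 0.07 = 0.0329
  M3: 0.15 × 0.177 = 0.02655
  M6: 0.29 × 0.03 = 0.0087
  M2: 0.09 × 0.015 = 0.00135
Total = 0.0695.
P(M1 | defective) = 0.0329/0.0695 ≈ 0.4734
P(M3 | defective) = 0.02655/0.0695 ≈ 0.3820
P(M6 | defective) = 0.0087/0.0695 ≈ 0.1252
P(M2 | defective) = 0.00135/0.0695 ≈ 0.0194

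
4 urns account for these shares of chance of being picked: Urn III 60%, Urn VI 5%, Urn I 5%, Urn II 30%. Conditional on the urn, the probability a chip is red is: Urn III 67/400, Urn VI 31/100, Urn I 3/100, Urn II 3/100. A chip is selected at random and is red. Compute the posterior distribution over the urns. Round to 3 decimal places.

Urn III 0.794, Urn VI 0.123, Urn I 0.012, Urn II 0.071

Prior × likelihood for each hypothesis:
  Urn III: 0.6 × 0.1675 = 0.1005
  Urn VI: 0.05 × 0.31 = 0.0155
  Urn I: 0.05 × 0.03 = 0.0015
  Urn II: 0.3 × 0.03 = 0.009
Normalizing constant = 0.1265.
P(Urn III | red) = 0.1005/0.1265 ≈ 0.794
P(Urn VI | red) = 0.0155/0.1265 ≈ 0.123
P(Urn I | red) = 0.0015/0.1265 ≈ 0.012
P(Urn II | red) = 0.009/0.1265 ≈ 0.071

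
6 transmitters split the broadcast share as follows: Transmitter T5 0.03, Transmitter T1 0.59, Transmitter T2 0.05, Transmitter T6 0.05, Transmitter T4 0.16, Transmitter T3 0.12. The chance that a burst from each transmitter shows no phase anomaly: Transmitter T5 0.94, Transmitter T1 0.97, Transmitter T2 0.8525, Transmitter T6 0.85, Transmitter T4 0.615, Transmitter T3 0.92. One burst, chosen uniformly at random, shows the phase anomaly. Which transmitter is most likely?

Taking complements, P(anomaly | each) = Transmitter T5 0.06, Transmitter T1 0.03, Transmitter T2 0.1475, Transmitter T6 0.15, Transmitter T4 0.385, Transmitter T3 0.08.
By Bayes' rule, posterior ∝ prior × likelihood:
  Transmitter T5: 0.03 × 0.06 = 0.0018
  Transmitter T1: 0.59 × 0.03 = 0.0177
  Transmitter T2: 0.05 × 0.1475 = 0.007375
  Transmitter T6: 0.05 × 0.15 = 0.0075
  Transmitter T4: 0.16 × 0.385 = 0.0616
  Transmitter T3: 0.12 × 0.08 = 0.0096
Normalizing constant = 0.105575.
Largest term belongs to Transmitter T4, so Transmitter T4 is most probable.

Transmitter T4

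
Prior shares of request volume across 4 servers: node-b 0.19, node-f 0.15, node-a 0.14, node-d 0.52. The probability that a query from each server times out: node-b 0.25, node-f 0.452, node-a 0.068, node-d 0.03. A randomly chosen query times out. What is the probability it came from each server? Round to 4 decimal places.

node-b 0.3383, node-f 0.4828, node-a 0.0678, node-d 0.1111

By Bayes' rule, posterior ∝ prior × likelihood:
  node-b: 0.19 × 0.25 = 0.0475
  node-f: 0.15 × 0.452 = 0.0678
  node-a: 0.14 × 0.068 = 0.00952
  node-d: 0.52 × 0.03 = 0.0156
Total = 0.14042.
P(node-b | timeout) = 0.0475/0.14042 ≈ 0.3383
P(node-f | timeout) = 0.0678/0.14042 ≈ 0.4828
P(node-a | timeout) = 0.00952/0.14042 ≈ 0.0678
P(node-d | timeout) = 0.0156/0.14042 ≈ 0.1111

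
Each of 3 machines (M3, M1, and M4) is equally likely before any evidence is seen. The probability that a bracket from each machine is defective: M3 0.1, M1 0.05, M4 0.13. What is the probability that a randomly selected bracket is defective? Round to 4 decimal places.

0.0933

Since the prior is uniform, the posterior is proportional to the likelihood:
  M3: 0.1
  M1: 0.05
  M4: 0.13
P(defective) = (1/3) × (0.1 + 0.05 + 0.13) = 0.28/3 ≈ 0.0933.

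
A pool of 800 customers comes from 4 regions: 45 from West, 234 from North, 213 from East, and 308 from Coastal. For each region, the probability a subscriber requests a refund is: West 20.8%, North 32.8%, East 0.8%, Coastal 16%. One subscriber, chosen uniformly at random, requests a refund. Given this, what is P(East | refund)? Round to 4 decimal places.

0.0124

By Bayes' rule, posterior ∝ prior × likelihood:
  West: 0.05625 × 0.208 = 0.0117
  North: 0.2925 × 0.328 = 0.09594
  East: 0.26625 × 0.008 = 0.00213
  Coastal: 0.385 × 0.16 = 0.0616
Total = 0.17137.
P(East | evidence) = 0.00213 / 0.17137 ≈ 0.0124.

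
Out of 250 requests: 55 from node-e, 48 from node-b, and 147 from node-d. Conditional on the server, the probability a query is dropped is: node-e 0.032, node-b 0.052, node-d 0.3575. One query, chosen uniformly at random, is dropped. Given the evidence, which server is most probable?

Compute prior × likelihood for every hypothesis:
  node-e: 0.22 × 0.032 = 0.00704
  node-b: 0.192 × 0.052 = 0.009984
  node-d: 0.588 × 0.3575 = 0.21021
Normalizing constant = 0.227234.
Largest term belongs to node-d, so node-d is most probable.

node-d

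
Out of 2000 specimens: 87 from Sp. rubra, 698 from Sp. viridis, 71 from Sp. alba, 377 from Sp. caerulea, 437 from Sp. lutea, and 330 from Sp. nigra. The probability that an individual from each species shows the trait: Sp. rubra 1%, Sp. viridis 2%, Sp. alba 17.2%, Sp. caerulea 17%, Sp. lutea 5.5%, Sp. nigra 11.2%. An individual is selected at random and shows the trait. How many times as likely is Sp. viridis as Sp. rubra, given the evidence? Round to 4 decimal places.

Unnormalized posteriors (prior × likelihood):
  Sp. rubra: 0.0435 × 0.01 = 0.000435
  Sp. viridis: 0.349 × 0.02 = 0.00698
  Sp. alba: 0.0355 × 0.172 = 0.006106
  Sp. caerulea: 0.1885 × 0.17 = 0.032045
  Sp. lutea: 0.2185 × 0.055 = 0.0120175
  Sp. nigra: 0.165 × 0.112 = 0.01848
Normalizing constant = 0.0760635.
The ratio is 0.00698 / 0.000435 (the normalizer cancels) = 16.0460.

16.0460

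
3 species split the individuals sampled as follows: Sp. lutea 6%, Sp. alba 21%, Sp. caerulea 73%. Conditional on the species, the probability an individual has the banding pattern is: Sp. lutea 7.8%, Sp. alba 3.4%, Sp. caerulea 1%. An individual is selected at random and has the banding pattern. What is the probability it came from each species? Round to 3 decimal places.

Sp. lutea 0.245, Sp. alba 0.373, Sp. caerulea 0.382

Prior × likelihood for each hypothesis:
  Sp. lutea: 0.06 × 0.078 = 0.00468
  Sp. alba: 0.21 × 0.034 = 0.00714
  Sp. caerulea: 0.73 × 0.01 = 0.0073
Sum = 0.01912.
P(Sp. lutea | banded) = 0.00468/0.01912 ≈ 0.245
P(Sp. alba | banded) = 0.00714/0.01912 ≈ 0.373
P(Sp. caerulea | banded) = 0.0073/0.01912 ≈ 0.382
(Check: 0.245+0.373+0.382 = 1.000.)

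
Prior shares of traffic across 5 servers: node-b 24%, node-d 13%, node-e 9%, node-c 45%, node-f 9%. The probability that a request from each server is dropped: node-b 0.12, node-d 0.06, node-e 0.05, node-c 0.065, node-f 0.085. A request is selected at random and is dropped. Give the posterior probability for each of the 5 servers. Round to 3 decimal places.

node-b 0.369, node-d 0.100, node-e 0.058, node-c 0.375, node-f 0.098

Prior × likelihood for each hypothesis:
  node-b: 0.24 × 0.12 = 0.0288
  node-d: 0.13 × 0.06 = 0.0078
  node-e: 0.09 × 0.05 = 0.0045
  node-c: 0.45 × 0.065 = 0.02925
  node-f: 0.09 × 0.085 = 0.00765
Normalizing constant = 0.078.
P(node-b | dropped) = 0.0288/0.078 ≈ 0.369
P(node-d | dropped) = 0.0078/0.078 ≈ 0.100
P(node-e | dropped) = 0.0045/0.078 ≈ 0.058
P(node-c | dropped) = 0.02925/0.078 ≈ 0.375
P(node-f | dropped) = 0.00765/0.078 ≈ 0.098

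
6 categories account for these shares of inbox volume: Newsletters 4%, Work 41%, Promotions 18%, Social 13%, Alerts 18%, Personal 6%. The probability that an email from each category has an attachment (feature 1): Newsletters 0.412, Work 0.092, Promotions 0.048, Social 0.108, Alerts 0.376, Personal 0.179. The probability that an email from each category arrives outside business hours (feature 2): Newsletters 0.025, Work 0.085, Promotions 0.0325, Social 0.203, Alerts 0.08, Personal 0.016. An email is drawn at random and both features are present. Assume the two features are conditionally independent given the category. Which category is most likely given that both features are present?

Alerts

Prior × likelihood for each hypothesis:
  Newsletters: 0.04 × 0.412 × 0.025 = 0.000412
  Work: 0.41 × 0.092 × 0.085 = 0.0032062
  Promotions: 0.18 × 0.048 × 0.0325 = 0.0002808
  Social: 0.13 × 0.108 × 0.203 = 0.00285012
  Alerts: 0.18 × 0.376 × 0.08 = 0.0054144
  Personal: 0.06 × 0.179 × 0.016 = 0.00017184
Sum = 0.01233536.
Largest term belongs to Alerts, so Alerts is most probable.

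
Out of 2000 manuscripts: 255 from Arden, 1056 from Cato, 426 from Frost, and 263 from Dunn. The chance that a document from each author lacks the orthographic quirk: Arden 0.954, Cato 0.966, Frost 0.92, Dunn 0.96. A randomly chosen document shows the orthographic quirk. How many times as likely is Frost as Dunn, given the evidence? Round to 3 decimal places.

Taking complements, P(quirk | each) = Arden 0.046, Cato 0.034, Frost 0.08, Dunn 0.04.
Compute prior × likelihood for every hypothesis:
  Arden: 0.1275 × 0.046 = 0.005865
  Cato: 0.528 × 0.034 = 0.017952
  Frost: 0.213 × 0.08 = 0.01704
  Dunn: 0.1315 × 0.04 = 0.00526
Normalizing constant = 0.046117.
The ratio is 0.01704 / 0.00526 (the normalizer cancels) = 3.240.

3.240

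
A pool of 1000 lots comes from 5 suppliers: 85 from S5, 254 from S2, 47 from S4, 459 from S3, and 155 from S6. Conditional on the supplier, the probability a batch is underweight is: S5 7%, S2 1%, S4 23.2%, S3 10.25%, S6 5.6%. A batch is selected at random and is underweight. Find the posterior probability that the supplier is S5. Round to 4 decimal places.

Unnormalized posteriors (prior × likelihood):
  S5: 0.085 × 0.07 = 0.00595
  S2: 0.254 × 0.01 = 0.00254
  S4: 0.047 × 0.232 = 0.010904
  S3: 0.459 × 0.1025 = 0.0470475
  S6: 0.155 × 0.056 = 0.00868
Normalizing constant = 0.0751215.
P(S5 | evidence) = 0.00595 / 0.0751215 ≈ 0.0792.

0.0792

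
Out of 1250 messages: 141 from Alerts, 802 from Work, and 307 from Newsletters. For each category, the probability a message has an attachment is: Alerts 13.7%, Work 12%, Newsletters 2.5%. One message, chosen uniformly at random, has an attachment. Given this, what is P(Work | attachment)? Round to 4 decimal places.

0.7810

Unnormalized posteriors (prior × likelihood):
  Alerts: 0.1128 × 0.137 = 0.0154536
  Work: 0.6416 × 0.12 = 0.076992
  Newsletters: 0.2456 × 0.025 = 0.00614
Sum = 0.0985856.
P(Work | evidence) = 0.076992 / 0.0985856 ≈ 0.7810.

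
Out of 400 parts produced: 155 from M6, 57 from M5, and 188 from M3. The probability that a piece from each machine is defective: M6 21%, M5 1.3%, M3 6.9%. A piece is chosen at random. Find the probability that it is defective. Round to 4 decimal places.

Prior × likelihood for each hypothesis:
  M6: 0.3875 × 0.21 = 0.081375
  M5: 0.1425 × 0.013 = 0.0018525
  M3: 0.47 × 0.069 = 0.03243
P(defective) = 0.081375 + 0.0018525 + 0.03243 = 0.1156575 → 0.1157.

0.1157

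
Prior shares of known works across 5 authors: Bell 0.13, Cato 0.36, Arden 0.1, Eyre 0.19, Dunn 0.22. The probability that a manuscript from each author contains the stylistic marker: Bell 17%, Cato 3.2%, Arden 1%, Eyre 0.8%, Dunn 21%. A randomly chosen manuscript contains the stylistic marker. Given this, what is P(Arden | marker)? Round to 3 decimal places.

By Bayes' rule, posterior ∝ prior × likelihood:
  Bell: 0.13 × 0.17 = 0.0221
  Cato: 0.36 × 0.032 = 0.01152
  Arden: 0.1 × 0.01 = 0.001
  Eyre: 0.19 × 0.008 = 0.00152
  Dunn: 0.22 × 0.21 = 0.0462
Normalizing constant = 0.08234.
P(Arden | evidence) = 0.001 / 0.08234 ≈ 0.012.

0.012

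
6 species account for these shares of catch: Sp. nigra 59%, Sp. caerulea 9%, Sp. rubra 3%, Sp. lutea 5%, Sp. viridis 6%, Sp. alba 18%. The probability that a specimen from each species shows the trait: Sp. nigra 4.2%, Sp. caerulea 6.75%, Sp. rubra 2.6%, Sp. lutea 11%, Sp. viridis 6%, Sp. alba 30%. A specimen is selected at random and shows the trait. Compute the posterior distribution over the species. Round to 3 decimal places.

Unnormalized posteriors (prior × likelihood):
  Sp. nigra: 0.59 × 0.042 = 0.02478
  Sp. caerulea: 0.09 × 0.0675 = 0.006075
  Sp. rubra: 0.03 × 0.026 = 0.00078
  Sp. lutea: 0.05 × 0.11 = 0.0055
  Sp. viridis: 0.06 × 0.06 = 0.0036
  Sp. alba: 0.18 × 0.3 = 0.054
Total = 0.094735.
P(Sp. nigra | trait) = 0.02478/0.094735 ≈ 0.262
P(Sp. caerulea | trait) = 0.006075/0.094735 ≈ 0.064
P(Sp. rubra | trait) = 0.00078/0.094735 ≈ 0.008
P(Sp. lutea | trait) = 0.0055/0.094735 ≈ 0.058
P(Sp. viridis | trait) = 0.0036/0.094735 ≈ 0.038
P(Sp. alba | trait) = 0.054/0.094735 ≈ 0.570
(Check: 0.262+0.064+0.008+0.058+0.038+0.570 = 1.000.)

Sp. nigra 0.262, Sp. caerulea 0.064, Sp. rubra 0.008, Sp. lutea 0.058, Sp. viridis 0.038, Sp. alba 0.570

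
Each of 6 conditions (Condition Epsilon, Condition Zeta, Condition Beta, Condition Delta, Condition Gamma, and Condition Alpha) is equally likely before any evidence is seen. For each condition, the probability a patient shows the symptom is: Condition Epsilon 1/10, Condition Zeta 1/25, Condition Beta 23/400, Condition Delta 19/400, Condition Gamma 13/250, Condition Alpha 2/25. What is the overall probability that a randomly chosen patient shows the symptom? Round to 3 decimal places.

0.063

With a uniform prior (1/6 each), posterior ∝ likelihood:
  Condition Epsilon: 0.1
  Condition Zeta: 0.04
  Condition Beta: 0.0575
  Condition Delta: 0.0475
  Condition Gamma: 0.052
  Condition Alpha: 0.08
P(symptomatic) = (1/6) × (0.1 + 0.04 + 0.0575 + 0.0475 + 0.052 + 0.08) = 0.377/6 ≈ 0.063.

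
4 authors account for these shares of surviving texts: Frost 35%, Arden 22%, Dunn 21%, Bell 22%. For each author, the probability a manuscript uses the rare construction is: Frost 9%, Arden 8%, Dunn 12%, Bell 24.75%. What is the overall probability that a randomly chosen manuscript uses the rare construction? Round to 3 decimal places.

By Bayes' rule, posterior ∝ prior × likelihood:
  Frost: 0.35 × 0.09 = 0.0315
  Arden: 0.22 × 0.08 = 0.0176
  Dunn: 0.21 × 0.12 = 0.0252
  Bell: 0.22 × 0.2475 = 0.05445
P(rare-form) = 0.0315 + 0.0176 + 0.0252 + 0.05445 = 0.12875 → 0.129.

0.129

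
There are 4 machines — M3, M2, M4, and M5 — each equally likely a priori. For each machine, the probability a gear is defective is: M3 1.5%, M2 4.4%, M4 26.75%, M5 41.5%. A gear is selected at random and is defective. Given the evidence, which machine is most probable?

With a uniform prior (1/4 each), posterior ∝ likelihood:
  M3: 0.015
  M2: 0.044
  M4: 0.2675
  M5: 0.415
Normalizing constant = 0.7415.
Largest term belongs to M5, so M5 is most probable.

M5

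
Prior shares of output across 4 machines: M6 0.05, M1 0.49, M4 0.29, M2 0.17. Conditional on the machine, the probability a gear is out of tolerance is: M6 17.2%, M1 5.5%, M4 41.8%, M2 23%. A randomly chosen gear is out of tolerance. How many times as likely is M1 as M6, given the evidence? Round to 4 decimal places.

3.1337

Unnormalized posteriors (prior × likelihood):
  M6: 0.05 × 0.172 = 0.0086
  M1: 0.49 × 0.055 = 0.02695
  M4: 0.29 × 0.418 = 0.12122
  M2: 0.17 × 0.23 = 0.0391
Total = 0.19587.
The ratio is 0.02695 / 0.0086 (the normalizer cancels) = 3.1337.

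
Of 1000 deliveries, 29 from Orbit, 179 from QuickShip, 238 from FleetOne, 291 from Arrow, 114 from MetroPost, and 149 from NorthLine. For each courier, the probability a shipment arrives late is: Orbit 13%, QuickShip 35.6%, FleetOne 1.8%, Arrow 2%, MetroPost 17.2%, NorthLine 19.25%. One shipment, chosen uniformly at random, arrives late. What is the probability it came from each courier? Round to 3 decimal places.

Orbit 0.030, QuickShip 0.506, FleetOne 0.034, Arrow 0.046, MetroPost 0.156, NorthLine 0.228

Unnormalized posteriors (prior × likelihood):
  Orbit: 0.029 × 0.13 = 0.00377
  QuickShip: 0.179 × 0.356 = 0.063724
  FleetOne: 0.238 × 0.018 = 0.004284
  Arrow: 0.291 × 0.02 = 0.00582
  MetroPost: 0.114 × 0.172 = 0.019608
  NorthLine: 0.149 × 0.1925 = 0.0286825
Sum = 0.1258885.
P(Orbit | late) = 0.00377/0.1258885 ≈ 0.030
P(QuickShip | late) = 0.063724/0.1258885 ≈ 0.506
P(FleetOne | late) = 0.004284/0.1258885 ≈ 0.034
P(Arrow | late) = 0.00582/0.1258885 ≈ 0.046
P(MetroPost | late) = 0.019608/0.1258885 ≈ 0.156
P(NorthLine | late) = 0.0286825/0.1258885 ≈ 0.228
(Check: 0.030+0.506+0.034+0.046+0.156+0.228 = 1.000.)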